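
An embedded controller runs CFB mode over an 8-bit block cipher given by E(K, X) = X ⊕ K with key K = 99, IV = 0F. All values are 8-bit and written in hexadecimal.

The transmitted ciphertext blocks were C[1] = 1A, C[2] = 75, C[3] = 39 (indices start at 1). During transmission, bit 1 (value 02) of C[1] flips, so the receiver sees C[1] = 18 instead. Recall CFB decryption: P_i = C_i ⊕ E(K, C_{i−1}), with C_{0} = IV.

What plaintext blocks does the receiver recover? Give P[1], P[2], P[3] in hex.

P[1] = 8E, P[2] = F4, P[3] = D5

Only C[1] changed, to 18. In CFB, a change in C_i flips the same bit in P_i and garbles P_{i+1}. Decrypting the received ciphertext:
P[1]: E(K, 0F) = 96; 18 ⊕ 96 = 8E.
P[2]: E(K, 18) = 81; 75 ⊕ 81 = F4.
P[3]: E(K, 75) = EC; 39 ⊕ EC = D5.
Blocks that differ from the original plaintext: P[1], P[2].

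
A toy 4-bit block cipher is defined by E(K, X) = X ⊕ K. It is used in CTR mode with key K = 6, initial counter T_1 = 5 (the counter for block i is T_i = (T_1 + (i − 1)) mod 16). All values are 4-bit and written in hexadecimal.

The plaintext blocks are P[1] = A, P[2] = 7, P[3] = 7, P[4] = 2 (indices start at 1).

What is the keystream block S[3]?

1

CTR encryption: S_i = E(K, T_i) where T_i is the counter for block i; C_i = P_i ⊕ S_i.
C[1]: T = 5, S = E(K, T) = 3; A ⊕ 3 = 9.
C[2]: T = 6, S = E(K, T) = 0; 7 ⊕ 0 = 7.
C[3]: T = 7, S = E(K, T) = 1; 7 ⊕ 1 = 6.
So S[3] = 1.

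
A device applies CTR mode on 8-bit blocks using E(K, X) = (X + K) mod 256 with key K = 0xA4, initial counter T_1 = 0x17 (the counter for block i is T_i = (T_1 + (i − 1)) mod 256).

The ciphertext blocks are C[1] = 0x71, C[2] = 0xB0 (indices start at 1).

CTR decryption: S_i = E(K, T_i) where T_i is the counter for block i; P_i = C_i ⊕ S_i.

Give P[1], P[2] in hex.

P[1]: T = 0x17, S = E(K, T) = 0xBB; 0x71 ⊕ 0xBB = 0xCA.
P[2]: T = 0x18, S = E(K, T) = 0xBC; 0xB0 ⊕ 0xBC = 0x0C.

P[1] = 0xCA, P[2] = 0x0C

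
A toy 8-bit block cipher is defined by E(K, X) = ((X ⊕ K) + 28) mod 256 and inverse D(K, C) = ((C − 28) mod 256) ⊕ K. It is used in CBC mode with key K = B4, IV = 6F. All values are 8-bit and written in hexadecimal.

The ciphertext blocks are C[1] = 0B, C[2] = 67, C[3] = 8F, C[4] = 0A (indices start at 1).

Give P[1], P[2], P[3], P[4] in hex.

CBC decryption: P_i = D(K, C_i) ⊕ C_{i−1}, with C_{0} = IV.
P[1]: D(K, 0B) = 57; 57 ⊕ 6F = 38.
P[2]: D(K, 67) = 8B; 8B ⊕ 0B = 80.
P[3]: D(K, 8F) = D3; D3 ⊕ 67 = B4.
P[4]: D(K, 0A) = 56; 56 ⊕ 8F = D9.

P[1] = 38, P[2] = 80, P[3] = B4, P[4] = D9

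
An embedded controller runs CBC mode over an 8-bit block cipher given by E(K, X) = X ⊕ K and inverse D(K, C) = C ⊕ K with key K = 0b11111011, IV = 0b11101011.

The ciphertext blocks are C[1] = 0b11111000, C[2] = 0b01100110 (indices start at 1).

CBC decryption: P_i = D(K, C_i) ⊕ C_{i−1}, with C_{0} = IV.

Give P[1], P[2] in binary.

P[1]: D(K, 0b11111000) = 0b00000011; 0b00000011 ⊕ 0b11101011 = 0b11101000.
P[2]: D(K, 0b01100110) = 0b10011101; 0b10011101 ⊕ 0b11111000 = 0b01100101.

P[1] = 0b11101000, P[2] = 0b01100101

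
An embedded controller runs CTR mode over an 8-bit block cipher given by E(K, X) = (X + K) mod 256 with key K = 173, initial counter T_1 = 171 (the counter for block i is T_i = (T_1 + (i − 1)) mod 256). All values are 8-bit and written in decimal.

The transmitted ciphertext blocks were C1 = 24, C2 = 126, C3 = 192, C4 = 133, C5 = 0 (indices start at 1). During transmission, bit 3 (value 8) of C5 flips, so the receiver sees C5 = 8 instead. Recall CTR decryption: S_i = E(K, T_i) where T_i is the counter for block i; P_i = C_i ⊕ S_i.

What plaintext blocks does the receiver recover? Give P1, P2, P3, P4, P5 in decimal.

Only C5 changed, to 8. In CTR, a change in C_i flips the same bit in P_i only; the keystream is unaffected. Decrypting the received ciphertext:
P1: T = 171, S = E(K, T) = 88; 24 ⊕ 88 = 64.
P2: T = 172, S = E(K, T) = 89; 126 ⊕ 89 = 39.
P3: T = 173, S = E(K, T) = 90; 192 ⊕ 90 = 154.
P4: T = 174, S = E(K, T) = 91; 133 ⊕ 91 = 222.
P5: T = 175, S = E(K, T) = 92; 8 ⊕ 92 = 84.
Blocks that differ from the original plaintext: P5.

P1 = 64, P2 = 39, P3 = 154, P4 = 222, P5 = 84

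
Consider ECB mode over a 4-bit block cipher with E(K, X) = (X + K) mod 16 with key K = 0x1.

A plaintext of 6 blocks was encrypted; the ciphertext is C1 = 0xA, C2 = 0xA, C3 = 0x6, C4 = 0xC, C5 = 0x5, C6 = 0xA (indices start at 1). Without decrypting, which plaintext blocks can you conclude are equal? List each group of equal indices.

ECB encrypts each block independently with the same key, so equal ciphertext blocks imply equal plaintext blocks.
C1 = C2 = C6 = 0xA, so P1 = P2 = P6.

P1 = P2 = P6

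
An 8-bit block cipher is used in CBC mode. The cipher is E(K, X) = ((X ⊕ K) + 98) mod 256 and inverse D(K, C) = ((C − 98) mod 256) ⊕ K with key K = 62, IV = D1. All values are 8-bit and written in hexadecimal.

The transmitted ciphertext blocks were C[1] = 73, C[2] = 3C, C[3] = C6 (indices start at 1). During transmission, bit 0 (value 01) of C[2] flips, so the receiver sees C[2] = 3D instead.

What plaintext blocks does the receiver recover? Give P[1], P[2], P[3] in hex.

P[1] = 68, P[2] = B4, P[3] = 71

CBC decryption: P_i = D(K, C_i) ⊕ C_{i−1}, with C_{0} = IV.
Only C[2] changed, to 3D. In CBC, a change in C_i garbles P_i and flips the same bit in P_{i+1}. Decrypting the received ciphertext:
P[1]: D(K, 73) = B9; B9 ⊕ D1 = 68.
P[2]: D(K, 3D) = C7; C7 ⊕ 73 = B4.
P[3]: D(K, C6) = 4C; 4C ⊕ 3D = 71.
Blocks that differ from the original plaintext: P[2], P[3].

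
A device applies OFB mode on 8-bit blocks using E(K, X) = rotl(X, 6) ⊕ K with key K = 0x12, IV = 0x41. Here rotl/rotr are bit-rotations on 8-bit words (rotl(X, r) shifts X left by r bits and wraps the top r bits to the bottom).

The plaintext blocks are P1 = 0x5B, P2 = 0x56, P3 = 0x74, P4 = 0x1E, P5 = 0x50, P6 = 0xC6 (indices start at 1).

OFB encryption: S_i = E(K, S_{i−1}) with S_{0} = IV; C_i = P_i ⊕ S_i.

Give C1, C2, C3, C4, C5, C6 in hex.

C1: S = E(K, 0x41) = 0x42; 0x5B ⊕ 0x42 = 0x19.
C2: S = E(K, 0x42) = 0x82; 0x56 ⊕ 0x82 = 0xD4.
C3: S = E(K, 0x82) = 0xB2; 0x74 ⊕ 0xB2 = 0xC6.
C4: S = E(K, 0xB2) = 0xBE; 0x1E ⊕ 0xBE = 0xA0.
C5: S = E(K, 0xBE) = 0xBD; 0x50 ⊕ 0xBD = 0xED.
C6: S = E(K, 0xBD) = 0x7D; 0xC6 ⊕ 0x7D = 0xBB.

C1 = 0x19, C2 = 0xD4, C3 = 0xC6, C4 = 0xA0, C5 = 0xED, C6 = 0xBB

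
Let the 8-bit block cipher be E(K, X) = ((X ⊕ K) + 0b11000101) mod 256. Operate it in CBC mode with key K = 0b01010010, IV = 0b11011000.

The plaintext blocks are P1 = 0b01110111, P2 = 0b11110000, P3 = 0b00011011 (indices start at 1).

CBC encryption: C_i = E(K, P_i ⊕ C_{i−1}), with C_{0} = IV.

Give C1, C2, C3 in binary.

C1 = 0b11000010, C2 = 0b00100101, C3 = 0b00110001

C1: P1 ⊕ 0b11011000 = 0b10101111; E(K, 0b10101111) = 0b11000010.
C2: P2 ⊕ 0b11000010 = 0b00110010; E(K, 0b00110010) = 0b00100101.
C3: P3 ⊕ 0b00100101 = 0b00111110; E(K, 0b00111110) = 0b00110001.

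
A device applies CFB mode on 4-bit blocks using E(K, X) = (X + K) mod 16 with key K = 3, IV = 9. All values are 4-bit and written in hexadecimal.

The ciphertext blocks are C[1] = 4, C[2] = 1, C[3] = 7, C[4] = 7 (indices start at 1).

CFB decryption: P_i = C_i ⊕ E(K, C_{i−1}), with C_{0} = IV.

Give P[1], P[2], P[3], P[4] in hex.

P[1]: E(K, 9) = C; 4 ⊕ C = 8.
P[2]: E(K, 4) = 7; 1 ⊕ 7 = 6.
P[3]: E(K, 1) = 4; 7 ⊕ 4 = 3.
P[4]: E(K, 7) = A; 7 ⊕ A = D.

P[1] = 8, P[2] = 6, P[3] = 3, P[4] = D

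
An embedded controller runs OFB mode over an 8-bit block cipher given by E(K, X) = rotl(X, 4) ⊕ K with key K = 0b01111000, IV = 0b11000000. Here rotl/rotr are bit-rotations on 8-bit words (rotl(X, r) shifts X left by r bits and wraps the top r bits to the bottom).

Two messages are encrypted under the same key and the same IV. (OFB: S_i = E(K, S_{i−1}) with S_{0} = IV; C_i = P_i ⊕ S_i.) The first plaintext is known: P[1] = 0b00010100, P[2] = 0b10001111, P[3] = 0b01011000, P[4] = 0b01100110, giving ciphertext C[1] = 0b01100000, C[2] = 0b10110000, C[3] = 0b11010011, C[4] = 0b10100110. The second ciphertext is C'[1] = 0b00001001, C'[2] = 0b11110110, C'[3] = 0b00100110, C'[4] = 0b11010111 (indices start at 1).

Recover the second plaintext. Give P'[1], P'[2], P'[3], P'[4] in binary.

P'[1] = 0b01111101, P'[2] = 0b11001001, P'[3] = 0b10101101, P'[4] = 0b00010111

In OFB with a reused IV, both messages share the same keystream S_i, so C_i ⊕ C'_i = P_i ⊕ P'_i and thus P'_i = P_i ⊕ C_i ⊕ C'_i.
P'[1]: 0b00010100 ⊕ 0b01100000 ⊕ 0b00001001 = 0b01111101.
P'[2]: 0b10001111 ⊕ 0b10110000 ⊕ 0b11110110 = 0b11001001.
P'[3]: 0b01011000 ⊕ 0b11010011 ⊕ 0b00100110 = 0b10101101.
P'[4]: 0b01100110 ⊕ 0b10100110 ⊕ 0b11010111 = 0b00010111.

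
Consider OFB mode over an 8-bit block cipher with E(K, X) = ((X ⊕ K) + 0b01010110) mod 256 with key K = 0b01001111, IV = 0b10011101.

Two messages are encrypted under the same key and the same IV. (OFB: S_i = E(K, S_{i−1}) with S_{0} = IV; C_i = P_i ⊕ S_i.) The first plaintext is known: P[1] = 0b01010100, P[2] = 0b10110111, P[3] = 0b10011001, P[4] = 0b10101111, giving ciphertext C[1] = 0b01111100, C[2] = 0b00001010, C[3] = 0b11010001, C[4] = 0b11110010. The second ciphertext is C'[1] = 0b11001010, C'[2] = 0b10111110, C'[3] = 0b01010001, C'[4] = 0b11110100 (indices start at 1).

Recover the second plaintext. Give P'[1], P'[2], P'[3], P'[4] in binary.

P'[1] = 0b11100010, P'[2] = 0b00000011, P'[3] = 0b00011001, P'[4] = 0b10101001

In OFB with a reused IV, both messages share the same keystream S_i, so C_i ⊕ C'_i = P_i ⊕ P'_i and thus P'_i = P_i ⊕ C_i ⊕ C'_i.
P'[1]: 0b01010100 ⊕ 0b01111100 ⊕ 0b11001010 = 0b11100010.
P'[2]: 0b10110111 ⊕ 0b00001010 ⊕ 0b10111110 = 0b00000011.
P'[3]: 0b10011001 ⊕ 0b11010001 ⊕ 0b01010001 = 0b00011001.
P'[4]: 0b10101111 ⊕ 0b11110010 ⊕ 0b11110100 = 0b10101001.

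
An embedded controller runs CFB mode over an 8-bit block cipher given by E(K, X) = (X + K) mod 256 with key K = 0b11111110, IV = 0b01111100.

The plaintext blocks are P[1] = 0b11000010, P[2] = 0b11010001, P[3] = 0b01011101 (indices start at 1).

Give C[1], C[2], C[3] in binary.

C[1] = 0b10111000, C[2] = 0b01100111, C[3] = 0b00111000

CFB encryption: C_i = P_i ⊕ E(K, C_{i−1}), with C_{0} = IV.
C[1]: E(K, 0b01111100) = 0b01111010; 0b11000010 ⊕ 0b01111010 = 0b10111000.
C[2]: E(K, 0b10111000) = 0b10110110; 0b11010001 ⊕ 0b10110110 = 0b01100111.
C[3]: E(K, 0b01100111) = 0b01100101; 0b01011101 ⊕ 0b01100101 = 0b00111000.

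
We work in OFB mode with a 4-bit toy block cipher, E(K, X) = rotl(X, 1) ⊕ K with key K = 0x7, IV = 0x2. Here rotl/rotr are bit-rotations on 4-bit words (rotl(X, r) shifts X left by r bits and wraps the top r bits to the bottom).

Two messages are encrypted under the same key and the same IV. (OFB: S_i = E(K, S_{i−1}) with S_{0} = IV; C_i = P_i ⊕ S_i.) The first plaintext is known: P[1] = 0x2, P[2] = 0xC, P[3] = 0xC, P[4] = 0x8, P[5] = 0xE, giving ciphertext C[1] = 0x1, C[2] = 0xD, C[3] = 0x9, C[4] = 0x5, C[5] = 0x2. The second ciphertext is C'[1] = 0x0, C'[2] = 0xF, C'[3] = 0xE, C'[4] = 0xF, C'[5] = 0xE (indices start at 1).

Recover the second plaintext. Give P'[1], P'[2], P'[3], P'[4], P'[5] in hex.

In OFB with a reused IV, both messages share the same keystream S_i, so C_i ⊕ C'_i = P_i ⊕ P'_i and thus P'_i = P_i ⊕ C_i ⊕ C'_i.
P'[1]: 0x2 ⊕ 0x1 ⊕ 0x0 = 0x3.
P'[2]: 0xC ⊕ 0xD ⊕ 0xF = 0xE.
P'[3]: 0xC ⊕ 0x9 ⊕ 0xE = 0xB.
P'[4]: 0x8 ⊕ 0x5 ⊕ 0xF = 0x2.
P'[5]: 0xE ⊕ 0x2 ⊕ 0xE = 0x2.

P'[1] = 0x3, P'[2] = 0xE, P'[3] = 0xB, P'[4] = 0x2, P'[5] = 0x2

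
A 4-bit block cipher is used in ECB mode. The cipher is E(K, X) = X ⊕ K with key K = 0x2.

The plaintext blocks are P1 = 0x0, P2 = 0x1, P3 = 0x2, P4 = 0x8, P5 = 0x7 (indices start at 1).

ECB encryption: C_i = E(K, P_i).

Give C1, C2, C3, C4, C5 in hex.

C1 = 0x2, C2 = 0x3, C3 = 0x0, C4 = 0xA, C5 = 0x5

C1: E(K, 0x0) = 0x2.
C2: E(K, 0x1) = 0x3.
C3: E(K, 0x2) = 0x0.
C4: E(K, 0x8) = 0xA.
C5: E(K, 0x7) = 0x5.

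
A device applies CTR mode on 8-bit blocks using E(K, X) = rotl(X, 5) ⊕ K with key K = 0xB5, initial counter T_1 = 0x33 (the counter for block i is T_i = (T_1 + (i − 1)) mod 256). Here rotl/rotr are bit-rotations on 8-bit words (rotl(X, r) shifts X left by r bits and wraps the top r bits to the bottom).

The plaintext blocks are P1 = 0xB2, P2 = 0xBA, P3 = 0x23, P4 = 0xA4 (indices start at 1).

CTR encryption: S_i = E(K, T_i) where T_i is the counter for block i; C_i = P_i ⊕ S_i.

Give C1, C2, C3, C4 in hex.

C1: T = 0x33, S = E(K, T) = 0xD3; 0xB2 ⊕ 0xD3 = 0x61.
C2: T = 0x34, S = E(K, T) = 0x33; 0xBA ⊕ 0x33 = 0x89.
C3: T = 0x35, S = E(K, T) = 0x13; 0x23 ⊕ 0x13 = 0x30.
C4: T = 0x36, S = E(K, T) = 0x73; 0xA4 ⊕ 0x73 = 0xD7.

C1 = 0x61, C2 = 0x89, C3 = 0x30, C4 = 0xD7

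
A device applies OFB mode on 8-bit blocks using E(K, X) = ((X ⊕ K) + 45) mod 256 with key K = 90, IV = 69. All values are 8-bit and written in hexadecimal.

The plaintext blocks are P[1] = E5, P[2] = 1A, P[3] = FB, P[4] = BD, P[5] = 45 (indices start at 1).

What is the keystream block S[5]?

32

OFB encryption: S_i = E(K, S_{i−1}) with S_{0} = IV; C_i = P_i ⊕ S_i.
C[1]: S = E(K, 69) = 3E; E5 ⊕ 3E = DB.
C[2]: S = E(K, 3E) = F3; 1A ⊕ F3 = E9.
C[3]: S = E(K, F3) = A8; FB ⊕ A8 = 53.
C[4]: S = E(K, A8) = 7D; BD ⊕ 7D = C0.
C[5]: S = E(K, 7D) = 32; 45 ⊕ 32 = 77.
So S[5] = 32.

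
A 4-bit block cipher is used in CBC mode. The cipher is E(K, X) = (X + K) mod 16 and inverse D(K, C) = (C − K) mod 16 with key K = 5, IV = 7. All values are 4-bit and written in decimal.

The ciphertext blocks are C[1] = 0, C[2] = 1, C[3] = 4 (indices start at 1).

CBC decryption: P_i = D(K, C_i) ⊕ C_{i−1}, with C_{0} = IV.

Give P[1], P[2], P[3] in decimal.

P[1]: D(K, 0) = 11; 11 ⊕ 7 = 12.
P[2]: D(K, 1) = 12; 12 ⊕ 0 = 12.
P[3]: D(K, 4) = 15; 15 ⊕ 1 = 14.

P[1] = 12, P[2] = 12, P[3] = 14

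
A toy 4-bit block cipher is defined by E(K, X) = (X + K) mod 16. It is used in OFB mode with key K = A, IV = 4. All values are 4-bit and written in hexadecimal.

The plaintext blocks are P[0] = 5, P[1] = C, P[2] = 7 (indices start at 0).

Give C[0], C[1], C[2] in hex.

OFB encryption: S_i = E(K, S_{i−1}) with S_{−1} = IV; C_i = P_i ⊕ S_i.
C[0]: S = E(K, 4) = E; 5 ⊕ E = B.
C[1]: S = E(K, E) = 8; C ⊕ 8 = 4.
C[2]: S = E(K, 8) = 2; 7 ⊕ 2 = 5.

C[0] = B, C[1] = 4, C[2] = 5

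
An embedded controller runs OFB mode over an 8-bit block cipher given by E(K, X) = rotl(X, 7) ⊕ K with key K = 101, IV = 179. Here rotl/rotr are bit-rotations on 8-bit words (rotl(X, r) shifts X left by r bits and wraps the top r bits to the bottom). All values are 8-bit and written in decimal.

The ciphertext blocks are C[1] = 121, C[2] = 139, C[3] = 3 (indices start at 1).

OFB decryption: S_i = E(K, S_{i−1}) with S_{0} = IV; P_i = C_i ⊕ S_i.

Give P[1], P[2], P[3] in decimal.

P[1] = 197, P[2] = 176, P[3] = 251

P[1]: S = E(K, 179) = 188; 121 ⊕ 188 = 197.
P[2]: S = E(K, 188) = 59; 139 ⊕ 59 = 176.
P[3]: S = E(K, 59) = 248; 3 ⊕ 248 = 251.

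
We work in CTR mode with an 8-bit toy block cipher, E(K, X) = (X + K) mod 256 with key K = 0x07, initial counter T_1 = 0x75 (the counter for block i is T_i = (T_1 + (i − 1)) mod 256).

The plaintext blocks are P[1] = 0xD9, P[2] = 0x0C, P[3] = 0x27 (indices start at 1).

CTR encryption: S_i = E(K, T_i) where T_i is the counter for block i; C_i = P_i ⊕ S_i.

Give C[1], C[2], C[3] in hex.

C[1]: T = 0x75, S = E(K, T) = 0x7C; 0xD9 ⊕ 0x7C = 0xA5.
C[2]: T = 0x76, S = E(K, T) = 0x7D; 0x0C ⊕ 0x7D = 0x71.
C[3]: T = 0x77, S = E(K, T) = 0x7E; 0x27 ⊕ 0x7E = 0x59.

C[1] = 0xA5, C[2] = 0x71, C[3] = 0x59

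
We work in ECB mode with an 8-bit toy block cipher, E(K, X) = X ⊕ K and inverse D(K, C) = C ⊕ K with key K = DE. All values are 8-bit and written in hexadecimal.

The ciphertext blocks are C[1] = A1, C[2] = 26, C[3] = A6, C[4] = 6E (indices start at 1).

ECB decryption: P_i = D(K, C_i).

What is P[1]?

P[1] = 7F

P[1]: D(K, A1) = 7F.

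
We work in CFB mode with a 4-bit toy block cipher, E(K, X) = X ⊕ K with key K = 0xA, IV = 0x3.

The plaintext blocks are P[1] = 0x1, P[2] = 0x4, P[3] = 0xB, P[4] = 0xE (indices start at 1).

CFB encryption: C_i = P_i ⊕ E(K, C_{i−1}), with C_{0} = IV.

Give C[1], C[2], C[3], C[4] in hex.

C[1]: E(K, 0x3) = 0x9; 0x1 ⊕ 0x9 = 0x8.
C[2]: E(K, 0x8) = 0x2; 0x4 ⊕ 0x2 = 0x6.
C[3]: E(K, 0x6) = 0xC; 0xB ⊕ 0xC = 0x7.
C[4]: E(K, 0x7) = 0xD; 0xE ⊕ 0xD = 0x3.

C[1] = 0x8, C[2] = 0x6, C[3] = 0x7, C[4] = 0x3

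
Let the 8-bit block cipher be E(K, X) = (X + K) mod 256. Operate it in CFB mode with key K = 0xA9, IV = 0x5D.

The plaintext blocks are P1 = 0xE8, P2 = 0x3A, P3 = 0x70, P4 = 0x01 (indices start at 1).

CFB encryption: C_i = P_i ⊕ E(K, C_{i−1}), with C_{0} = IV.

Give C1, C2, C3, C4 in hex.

C1: E(K, 0x5D) = 0x06; 0xE8 ⊕ 0x06 = 0xEE.
C2: E(K, 0xEE) = 0x97; 0x3A ⊕ 0x97 = 0xAD.
C3: E(K, 0xAD) = 0x56; 0x70 ⊕ 0x56 = 0x26.
C4: E(K, 0x26) = 0xCF; 0x01 ⊕ 0xCF = 0xCE.

C1 = 0xEE, C2 = 0xAD, C3 = 0x26, C4 = 0xCE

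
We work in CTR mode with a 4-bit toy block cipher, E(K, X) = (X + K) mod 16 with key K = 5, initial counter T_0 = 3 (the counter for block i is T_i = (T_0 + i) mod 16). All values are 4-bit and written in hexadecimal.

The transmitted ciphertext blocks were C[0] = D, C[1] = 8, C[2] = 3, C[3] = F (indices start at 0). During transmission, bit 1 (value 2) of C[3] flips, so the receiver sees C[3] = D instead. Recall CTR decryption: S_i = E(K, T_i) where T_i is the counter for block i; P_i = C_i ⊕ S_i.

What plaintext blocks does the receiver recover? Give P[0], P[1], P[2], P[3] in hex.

P[0] = 5, P[1] = 1, P[2] = 9, P[3] = 6

Only C[3] changed, to D. In CTR, a change in C_i flips the same bit in P_i only; the keystream is unaffected. Decrypting the received ciphertext:
P[0]: T = 3, S = E(K, T) = 8; D ⊕ 8 = 5.
P[1]: T = 4, S = E(K, T) = 9; 8 ⊕ 9 = 1.
P[2]: T = 5, S = E(K, T) = A; 3 ⊕ A = 9.
P[3]: T = 6, S = E(K, T) = B; D ⊕ B = 6.
Blocks that differ from the original plaintext: P[3].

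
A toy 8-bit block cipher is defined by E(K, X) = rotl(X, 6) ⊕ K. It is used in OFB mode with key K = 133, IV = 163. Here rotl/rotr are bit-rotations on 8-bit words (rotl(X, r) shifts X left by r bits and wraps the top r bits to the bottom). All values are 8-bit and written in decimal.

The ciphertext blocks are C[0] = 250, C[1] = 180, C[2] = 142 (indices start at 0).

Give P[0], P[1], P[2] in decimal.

OFB decryption: S_i = E(K, S_{i−1}) with S_{−1} = IV; P_i = C_i ⊕ S_i.
P[0]: S = E(K, 163) = 109; 250 ⊕ 109 = 151.
P[1]: S = E(K, 109) = 222; 180 ⊕ 222 = 106.
P[2]: S = E(K, 222) = 50; 142 ⊕ 50 = 188.

P[0] = 151, P[1] = 106, P[2] = 188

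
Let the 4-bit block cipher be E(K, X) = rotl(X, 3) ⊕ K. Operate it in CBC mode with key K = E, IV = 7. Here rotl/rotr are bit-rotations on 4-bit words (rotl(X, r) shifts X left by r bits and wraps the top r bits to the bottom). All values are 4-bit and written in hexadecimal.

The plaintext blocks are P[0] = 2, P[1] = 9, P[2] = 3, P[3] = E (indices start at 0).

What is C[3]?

CBC encryption: C_i = E(K, P_i ⊕ C_{i−1}), with C_{−1} = IV.
C[0]: P[0] ⊕ 7 = 5; E(K, 5) = 4.
C[1]: P[1] ⊕ 4 = D; E(K, D) = 0.
C[2]: P[2] ⊕ 0 = 3; E(K, 3) = 7.
C[3]: P[3] ⊕ 7 = 9; E(K, 9) = 2.

C[3] = 2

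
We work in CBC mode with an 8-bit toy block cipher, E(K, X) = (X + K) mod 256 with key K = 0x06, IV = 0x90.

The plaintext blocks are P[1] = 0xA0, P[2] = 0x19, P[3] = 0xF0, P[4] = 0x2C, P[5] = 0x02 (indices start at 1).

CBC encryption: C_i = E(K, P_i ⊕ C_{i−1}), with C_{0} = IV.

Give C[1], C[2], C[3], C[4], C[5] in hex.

C[1] = 0x36, C[2] = 0x35, C[3] = 0xCB, C[4] = 0xED, C[5] = 0xF5

C[1]: P[1] ⊕ 0x90 = 0x30; E(K, 0x30) = 0x36.
C[2]: P[2] ⊕ 0x36 = 0x2F; E(K, 0x2F) = 0x35.
C[3]: P[3] ⊕ 0x35 = 0xC5; E(K, 0xC5) = 0xCB.
C[4]: P[4] ⊕ 0xCB = 0xE7; E(K, 0xE7) = 0xED.
C[5]: P[5] ⊕ 0xED = 0xEF; E(K, 0xEF) = 0xF5.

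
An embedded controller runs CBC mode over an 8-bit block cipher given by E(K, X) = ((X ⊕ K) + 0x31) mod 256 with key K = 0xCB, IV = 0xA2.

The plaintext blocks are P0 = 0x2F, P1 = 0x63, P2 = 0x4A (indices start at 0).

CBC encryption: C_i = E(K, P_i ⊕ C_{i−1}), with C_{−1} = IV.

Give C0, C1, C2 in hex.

C0 = 0x77, C1 = 0x10, C2 = 0xC2

C0: P0 ⊕ 0xA2 = 0x8D; E(K, 0x8D) = 0x77.
C1: P1 ⊕ 0x77 = 0x14; E(K, 0x14) = 0x10.
C2: P2 ⊕ 0x10 = 0x5A; E(K, 0x5A) = 0xC2.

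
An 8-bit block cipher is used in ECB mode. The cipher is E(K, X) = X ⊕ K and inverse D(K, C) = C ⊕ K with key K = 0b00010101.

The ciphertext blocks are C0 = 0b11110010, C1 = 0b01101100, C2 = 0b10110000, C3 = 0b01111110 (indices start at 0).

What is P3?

P3 = 0b01101011

ECB decryption: P_i = D(K, C_i).
P3: D(K, 0b01111110) = 0b01101011.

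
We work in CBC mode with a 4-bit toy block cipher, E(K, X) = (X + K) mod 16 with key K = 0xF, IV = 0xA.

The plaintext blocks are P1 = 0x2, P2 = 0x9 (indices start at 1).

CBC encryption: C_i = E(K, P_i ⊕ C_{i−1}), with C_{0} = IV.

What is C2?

C2 = 0xD

C1: P1 ⊕ 0xA = 0x8; E(K, 0x8) = 0x7.
C2: P2 ⊕ 0x7 = 0xE; E(K, 0xE) = 0xD.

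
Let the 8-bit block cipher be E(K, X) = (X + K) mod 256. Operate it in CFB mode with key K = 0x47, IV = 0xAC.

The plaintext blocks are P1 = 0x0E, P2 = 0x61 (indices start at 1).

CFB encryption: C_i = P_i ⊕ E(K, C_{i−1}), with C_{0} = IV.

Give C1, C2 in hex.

C1 = 0xFD, C2 = 0x25

C1: E(K, 0xAC) = 0xF3; 0x0E ⊕ 0xF3 = 0xFD.
C2: E(K, 0xFD) = 0x44; 0x61 ⊕ 0x44 = 0x25.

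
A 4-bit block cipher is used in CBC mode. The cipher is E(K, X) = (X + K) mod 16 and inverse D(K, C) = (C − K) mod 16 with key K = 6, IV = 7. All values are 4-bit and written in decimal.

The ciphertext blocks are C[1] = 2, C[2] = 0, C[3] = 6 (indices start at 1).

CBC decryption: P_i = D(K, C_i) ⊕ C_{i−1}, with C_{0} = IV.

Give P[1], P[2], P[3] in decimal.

P[1] = 11, P[2] = 8, P[3] = 0

P[1]: D(K, 2) = 12; 12 ⊕ 7 = 11.
P[2]: D(K, 0) = 10; 10 ⊕ 2 = 8.
P[3]: D(K, 6) = 0; 0 ⊕ 0 = 0.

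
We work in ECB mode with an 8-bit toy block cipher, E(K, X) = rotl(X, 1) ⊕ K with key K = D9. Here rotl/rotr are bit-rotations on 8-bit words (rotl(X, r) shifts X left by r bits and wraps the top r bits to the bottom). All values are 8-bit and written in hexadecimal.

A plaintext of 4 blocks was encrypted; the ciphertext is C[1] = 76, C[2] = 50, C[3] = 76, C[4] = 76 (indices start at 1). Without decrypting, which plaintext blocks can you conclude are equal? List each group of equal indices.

ECB encrypts each block independently with the same key, so equal ciphertext blocks imply equal plaintext blocks.
C[1] = C[3] = C[4] = 76, so P[1] = P[3] = P[4].

P[1] = P[3] = P[4]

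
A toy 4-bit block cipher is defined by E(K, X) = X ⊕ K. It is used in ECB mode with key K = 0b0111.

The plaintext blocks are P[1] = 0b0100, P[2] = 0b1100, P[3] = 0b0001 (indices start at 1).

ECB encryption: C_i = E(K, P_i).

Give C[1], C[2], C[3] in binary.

C[1] = 0b0011, C[2] = 0b1011, C[3] = 0b0110

C[1]: E(K, 0b0100) = 0b0011.
C[2]: E(K, 0b1100) = 0b1011.
C[3]: E(K, 0b0001) = 0b0110.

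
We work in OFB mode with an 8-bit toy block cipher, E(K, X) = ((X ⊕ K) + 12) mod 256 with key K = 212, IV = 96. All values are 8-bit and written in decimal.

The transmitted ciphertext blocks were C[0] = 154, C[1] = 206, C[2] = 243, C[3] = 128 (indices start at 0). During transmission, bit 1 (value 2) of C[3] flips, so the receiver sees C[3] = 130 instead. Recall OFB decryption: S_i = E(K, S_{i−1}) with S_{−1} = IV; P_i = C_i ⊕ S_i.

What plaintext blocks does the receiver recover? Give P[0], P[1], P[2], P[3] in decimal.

P[0] = 90, P[1] = 238, P[2] = 243, P[3] = 98

Only C[3] changed, to 130. In OFB, a change in C_i flips the same bit in P_i only; the keystream is unaffected. Decrypting the received ciphertext:
P[0]: S = E(K, 96) = 192; 154 ⊕ 192 = 90.
P[1]: S = E(K, 192) = 32; 206 ⊕ 32 = 238.
P[2]: S = E(K, 32) = 0; 243 ⊕ 0 = 243.
P[3]: S = E(K, 0) = 224; 130 ⊕ 224 = 98.
Blocks that differ from the original plaintext: P[3].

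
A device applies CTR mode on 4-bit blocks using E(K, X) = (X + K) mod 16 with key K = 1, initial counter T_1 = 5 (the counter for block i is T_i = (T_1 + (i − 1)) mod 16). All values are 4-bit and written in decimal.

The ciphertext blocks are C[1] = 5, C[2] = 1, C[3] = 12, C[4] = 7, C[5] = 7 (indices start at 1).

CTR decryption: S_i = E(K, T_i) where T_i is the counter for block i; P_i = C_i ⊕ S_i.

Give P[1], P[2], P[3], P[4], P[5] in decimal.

P[1]: T = 5, S = E(K, T) = 6; 5 ⊕ 6 = 3.
P[2]: T = 6, S = E(K, T) = 7; 1 ⊕ 7 = 6.
P[3]: T = 7, S = E(K, T) = 8; 12 ⊕ 8 = 4.
P[4]: T = 8, S = E(K, T) = 9; 7 ⊕ 9 = 14.
P[5]: T = 9, S = E(K, T) = 10; 7 ⊕ 10 = 13.

P[1] = 3, P[2] = 6, P[3] = 4, P[4] = 14, P[5] = 13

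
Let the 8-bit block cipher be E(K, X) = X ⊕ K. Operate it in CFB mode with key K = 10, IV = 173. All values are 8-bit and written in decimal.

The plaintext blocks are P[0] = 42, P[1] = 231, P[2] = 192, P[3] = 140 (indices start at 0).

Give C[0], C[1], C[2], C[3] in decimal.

C[0] = 141, C[1] = 96, C[2] = 170, C[3] = 44

CFB encryption: C_i = P_i ⊕ E(K, C_{i−1}), with C_{−1} = IV.
C[0]: E(K, 173) = 167; 42 ⊕ 167 = 141.
C[1]: E(K, 141) = 135; 231 ⊕ 135 = 96.
C[2]: E(K, 96) = 106; 192 ⊕ 106 = 170.
C[3]: E(K, 170) = 160; 140 ⊕ 160 = 44.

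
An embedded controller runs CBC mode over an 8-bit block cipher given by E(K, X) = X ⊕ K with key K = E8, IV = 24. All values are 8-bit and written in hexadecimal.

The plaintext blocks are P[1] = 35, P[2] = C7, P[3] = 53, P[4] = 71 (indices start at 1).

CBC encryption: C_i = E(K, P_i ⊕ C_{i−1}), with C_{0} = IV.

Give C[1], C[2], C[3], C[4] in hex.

C[1] = F9, C[2] = D6, C[3] = 6D, C[4] = F4

C[1]: P[1] ⊕ 24 = 11; E(K, 11) = F9.
C[2]: P[2] ⊕ F9 = 3E; E(K, 3E) = D6.
C[3]: P[3] ⊕ D6 = 85; E(K, 85) = 6D.
C[4]: P[4] ⊕ 6D = 1C; E(K, 1C) = F4.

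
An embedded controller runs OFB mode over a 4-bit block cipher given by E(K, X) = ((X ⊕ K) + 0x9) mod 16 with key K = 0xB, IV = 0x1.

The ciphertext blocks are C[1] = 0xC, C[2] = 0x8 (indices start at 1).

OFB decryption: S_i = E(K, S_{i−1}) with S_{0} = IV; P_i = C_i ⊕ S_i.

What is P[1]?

P[1]: S = E(K, 0x1) = 0x3; 0xC ⊕ 0x3 = 0xF.

P[1] = 0xF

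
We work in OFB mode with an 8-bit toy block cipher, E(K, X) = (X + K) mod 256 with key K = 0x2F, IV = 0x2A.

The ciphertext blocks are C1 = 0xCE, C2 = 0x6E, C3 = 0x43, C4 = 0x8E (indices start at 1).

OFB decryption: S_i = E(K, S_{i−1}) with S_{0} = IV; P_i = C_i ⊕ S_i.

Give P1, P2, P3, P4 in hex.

P1 = 0x97, P2 = 0xE6, P3 = 0xF4, P4 = 0x68

P1: S = E(K, 0x2A) = 0x59; 0xCE ⊕ 0x59 = 0x97.
P2: S = E(K, 0x59) = 0x88; 0x6E ⊕ 0x88 = 0xE6.
P3: S = E(K, 0x88) = 0xB7; 0x43 ⊕ 0xB7 = 0xF4.
P4: S = E(K, 0xB7) = 0xE6; 0x8E ⊕ 0xE6 = 0x68.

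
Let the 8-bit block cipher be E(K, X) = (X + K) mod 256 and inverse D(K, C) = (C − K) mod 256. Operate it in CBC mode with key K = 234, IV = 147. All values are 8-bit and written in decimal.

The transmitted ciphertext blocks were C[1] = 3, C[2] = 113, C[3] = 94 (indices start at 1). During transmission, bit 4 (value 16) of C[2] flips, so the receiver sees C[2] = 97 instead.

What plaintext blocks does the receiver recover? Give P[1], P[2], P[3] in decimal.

CBC decryption: P_i = D(K, C_i) ⊕ C_{i−1}, with C_{0} = IV.
Only C[2] changed, to 97. In CBC, a change in C_i garbles P_i and flips the same bit in P_{i+1}. Decrypting the received ciphertext:
P[1]: D(K, 3) = 25; 25 ⊕ 147 = 138.
P[2]: D(K, 97) = 119; 119 ⊕ 3 = 116.
P[3]: D(K, 94) = 116; 116 ⊕ 97 = 21.
Blocks that differ from the original plaintext: P[2], P[3].

P[1] = 138, P[2] = 116, P[3] = 21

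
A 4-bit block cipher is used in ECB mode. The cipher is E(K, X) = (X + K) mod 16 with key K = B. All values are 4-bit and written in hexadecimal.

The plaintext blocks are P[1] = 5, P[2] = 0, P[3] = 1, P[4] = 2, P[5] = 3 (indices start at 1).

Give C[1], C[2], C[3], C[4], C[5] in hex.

ECB encryption: C_i = E(K, P_i).
C[1]: E(K, 5) = 0.
C[2]: E(K, 0) = B.
C[3]: E(K, 1) = C.
C[4]: E(K, 2) = D.
C[5]: E(K, 3) = E.

C[1] = 0, C[2] = B, C[3] = C, C[4] = D, C[5] = E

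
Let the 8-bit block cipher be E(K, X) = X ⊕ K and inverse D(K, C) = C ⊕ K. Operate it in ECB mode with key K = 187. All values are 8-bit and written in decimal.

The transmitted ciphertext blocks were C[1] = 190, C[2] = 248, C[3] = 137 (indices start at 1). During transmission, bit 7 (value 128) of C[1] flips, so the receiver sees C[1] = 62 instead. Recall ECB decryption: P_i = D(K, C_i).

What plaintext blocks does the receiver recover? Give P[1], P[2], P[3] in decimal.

Only C[1] changed, to 62. In ECB, a change in C_i affects only P_i. Decrypting the received ciphertext:
P[1]: D(K, 62) = 133.
P[2]: D(K, 248) = 67.
P[3]: D(K, 137) = 50.
Blocks that differ from the original plaintext: P[1].

P[1] = 133, P[2] = 67, P[3] = 50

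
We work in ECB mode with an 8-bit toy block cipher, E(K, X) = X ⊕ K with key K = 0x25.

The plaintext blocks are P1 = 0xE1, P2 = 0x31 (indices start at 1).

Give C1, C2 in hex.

C1 = 0xC4, C2 = 0x14

ECB encryption: C_i = E(K, P_i).
C1: E(K, 0xE1) = 0xC4.
C2: E(K, 0x31) = 0x14.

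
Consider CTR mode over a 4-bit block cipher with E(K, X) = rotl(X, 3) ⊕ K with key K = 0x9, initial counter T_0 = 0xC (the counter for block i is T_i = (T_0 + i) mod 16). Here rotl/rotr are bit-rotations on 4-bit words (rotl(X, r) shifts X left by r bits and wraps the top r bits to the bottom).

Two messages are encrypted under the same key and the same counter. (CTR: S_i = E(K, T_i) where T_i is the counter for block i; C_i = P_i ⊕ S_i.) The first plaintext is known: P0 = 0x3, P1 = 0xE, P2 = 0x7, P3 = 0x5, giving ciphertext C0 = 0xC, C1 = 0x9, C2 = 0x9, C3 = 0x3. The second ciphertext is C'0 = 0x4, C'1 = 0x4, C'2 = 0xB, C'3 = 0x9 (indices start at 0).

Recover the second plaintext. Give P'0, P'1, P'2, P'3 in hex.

In CTR with a reused counter, both messages share the same keystream S_i, so C_i ⊕ C'_i = P_i ⊕ P'_i and thus P'_i = P_i ⊕ C_i ⊕ C'_i.
P'0: 0x3 ⊕ 0xC ⊕ 0x4 = 0xB.
P'1: 0xE ⊕ 0x9 ⊕ 0x4 = 0x3.
P'2: 0x7 ⊕ 0x9 ⊕ 0xB = 0x5.
P'3: 0x5 ⊕ 0x3 ⊕ 0x9 = 0xF.

P'0 = 0xB, P'1 = 0x3, P'2 = 0x5, P'3 = 0xF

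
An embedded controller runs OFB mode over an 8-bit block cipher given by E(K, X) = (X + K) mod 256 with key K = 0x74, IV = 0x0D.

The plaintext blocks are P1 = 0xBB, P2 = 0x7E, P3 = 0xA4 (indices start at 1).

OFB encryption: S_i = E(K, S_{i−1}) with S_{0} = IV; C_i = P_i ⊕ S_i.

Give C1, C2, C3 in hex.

C1 = 0x3A, C2 = 0x8B, C3 = 0xCD

C1: S = E(K, 0x0D) = 0x81; 0xBB ⊕ 0x81 = 0x3A.
C2: S = E(K, 0x81) = 0xF5; 0x7E ⊕ 0xF5 = 0x8B.
C3: S = E(K, 0xF5) = 0x69; 0xA4 ⊕ 0x69 = 0xCD.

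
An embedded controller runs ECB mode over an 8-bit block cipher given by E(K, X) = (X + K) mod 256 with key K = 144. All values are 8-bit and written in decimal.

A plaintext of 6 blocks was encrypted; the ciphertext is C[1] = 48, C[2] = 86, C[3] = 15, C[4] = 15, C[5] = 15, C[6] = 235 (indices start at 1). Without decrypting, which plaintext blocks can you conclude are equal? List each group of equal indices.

ECB encrypts each block independently with the same key, so equal ciphertext blocks imply equal plaintext blocks.
C[3] = C[4] = C[5] = 15, so P[3] = P[4] = P[5].

P[3] = P[4] = P[5]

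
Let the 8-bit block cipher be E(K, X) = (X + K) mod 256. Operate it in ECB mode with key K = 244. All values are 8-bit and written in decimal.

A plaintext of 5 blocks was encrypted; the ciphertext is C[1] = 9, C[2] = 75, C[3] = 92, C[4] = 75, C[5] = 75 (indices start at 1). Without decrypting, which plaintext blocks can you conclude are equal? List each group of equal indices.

ECB encrypts each block independently with the same key, so equal ciphertext blocks imply equal plaintext blocks.
C[2] = C[4] = C[5] = 75, so P[2] = P[4] = P[5].

P[2] = P[4] = P[5]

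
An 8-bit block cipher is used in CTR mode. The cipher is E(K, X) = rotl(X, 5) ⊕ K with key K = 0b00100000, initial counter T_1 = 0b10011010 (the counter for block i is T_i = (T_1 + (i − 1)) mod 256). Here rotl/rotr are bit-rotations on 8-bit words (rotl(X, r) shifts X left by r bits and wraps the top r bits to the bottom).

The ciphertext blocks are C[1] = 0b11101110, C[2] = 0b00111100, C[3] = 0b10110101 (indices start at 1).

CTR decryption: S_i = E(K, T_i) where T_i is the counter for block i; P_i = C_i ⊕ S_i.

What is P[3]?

P[3] = 0b00000110

P[3]: T = 0b10011100, S = E(K, T) = 0b10110011; 0b10110101 ⊕ 0b10110011 = 0b00000110.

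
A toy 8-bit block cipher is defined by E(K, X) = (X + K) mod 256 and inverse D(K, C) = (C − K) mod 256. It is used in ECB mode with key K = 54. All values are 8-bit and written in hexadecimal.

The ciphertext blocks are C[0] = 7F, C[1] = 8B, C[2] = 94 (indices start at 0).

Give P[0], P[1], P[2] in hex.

ECB decryption: P_i = D(K, C_i).
P[0]: D(K, 7F) = 2B.
P[1]: D(K, 8B) = 37.
P[2]: D(K, 94) = 40.

P[0] = 2B, P[1] = 37, P[2] = 40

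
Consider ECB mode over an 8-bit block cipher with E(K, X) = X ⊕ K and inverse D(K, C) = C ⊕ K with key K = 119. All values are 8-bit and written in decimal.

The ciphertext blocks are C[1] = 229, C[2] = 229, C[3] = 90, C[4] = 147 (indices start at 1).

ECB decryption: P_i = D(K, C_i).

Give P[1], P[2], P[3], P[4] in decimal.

P[1]: D(K, 229) = 146.
P[2]: D(K, 229) = 146.
P[3]: D(K, 90) = 45.
P[4]: D(K, 147) = 228.

P[1] = 146, P[2] = 146, P[3] = 45, P[4] = 228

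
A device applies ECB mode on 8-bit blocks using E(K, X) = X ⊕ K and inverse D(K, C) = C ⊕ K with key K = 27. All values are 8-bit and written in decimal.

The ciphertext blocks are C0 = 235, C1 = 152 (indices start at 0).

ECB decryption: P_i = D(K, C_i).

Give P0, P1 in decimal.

P0: D(K, 235) = 240.
P1: D(K, 152) = 131.

P0 = 240, P1 = 131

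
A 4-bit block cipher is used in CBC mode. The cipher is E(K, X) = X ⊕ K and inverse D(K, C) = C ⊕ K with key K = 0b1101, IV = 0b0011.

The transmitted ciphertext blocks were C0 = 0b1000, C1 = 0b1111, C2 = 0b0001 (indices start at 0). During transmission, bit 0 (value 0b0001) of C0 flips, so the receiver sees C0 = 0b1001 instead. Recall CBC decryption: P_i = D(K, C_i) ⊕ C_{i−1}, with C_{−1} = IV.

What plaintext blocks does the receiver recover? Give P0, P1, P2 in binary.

Only C0 changed, to 0b1001. In CBC, a change in C_i garbles P_i and flips the same bit in P_{i+1}. Decrypting the received ciphertext:
P0: D(K, 0b1001) = 0b0100; 0b0100 ⊕ 0b0011 = 0b0111.
P1: D(K, 0b1111) = 0b0010; 0b0010 ⊕ 0b1001 = 0b1011.
P2: D(K, 0b0001) = 0b1100; 0b1100 ⊕ 0b1111 = 0b0011.
Blocks that differ from the original plaintext: P0, P1.

P0 = 0b0111, P1 = 0b1011, P2 = 0b0011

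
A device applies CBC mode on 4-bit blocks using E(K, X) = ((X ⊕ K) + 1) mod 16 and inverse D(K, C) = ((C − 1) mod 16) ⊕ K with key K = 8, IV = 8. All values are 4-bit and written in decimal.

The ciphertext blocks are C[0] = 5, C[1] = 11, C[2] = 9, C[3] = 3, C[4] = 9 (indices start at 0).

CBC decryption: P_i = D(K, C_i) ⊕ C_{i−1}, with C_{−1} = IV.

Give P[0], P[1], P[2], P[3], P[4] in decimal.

P[0]: D(K, 5) = 12; 12 ⊕ 8 = 4.
P[1]: D(K, 11) = 2; 2 ⊕ 5 = 7.
P[2]: D(K, 9) = 0; 0 ⊕ 11 = 11.
P[3]: D(K, 3) = 10; 10 ⊕ 9 = 3.
P[4]: D(K, 9) = 0; 0 ⊕ 3 = 3.

P[0] = 4, P[1] = 7, P[2] = 11, P[3] = 3, P[4] = 3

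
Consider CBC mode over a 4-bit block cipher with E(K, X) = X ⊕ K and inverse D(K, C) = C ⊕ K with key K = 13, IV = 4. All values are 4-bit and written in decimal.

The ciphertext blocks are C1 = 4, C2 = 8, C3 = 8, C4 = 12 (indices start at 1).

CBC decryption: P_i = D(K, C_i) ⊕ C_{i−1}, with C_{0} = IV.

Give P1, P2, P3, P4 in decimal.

P1 = 13, P2 = 1, P3 = 13, P4 = 9

P1: D(K, 4) = 9; 9 ⊕ 4 = 13.
P2: D(K, 8) = 5; 5 ⊕ 4 = 1.
P3: D(K, 8) = 5; 5 ⊕ 8 = 13.
P4: D(K, 12) = 1; 1 ⊕ 8 = 9.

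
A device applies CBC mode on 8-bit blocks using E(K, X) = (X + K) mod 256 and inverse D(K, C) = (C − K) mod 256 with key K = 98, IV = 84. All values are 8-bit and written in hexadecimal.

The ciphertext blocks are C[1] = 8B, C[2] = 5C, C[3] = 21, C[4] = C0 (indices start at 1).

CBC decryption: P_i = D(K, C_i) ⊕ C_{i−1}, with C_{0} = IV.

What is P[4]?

P[4]: D(K, C0) = 28; 28 ⊕ 21 = 09.

P[4] = 09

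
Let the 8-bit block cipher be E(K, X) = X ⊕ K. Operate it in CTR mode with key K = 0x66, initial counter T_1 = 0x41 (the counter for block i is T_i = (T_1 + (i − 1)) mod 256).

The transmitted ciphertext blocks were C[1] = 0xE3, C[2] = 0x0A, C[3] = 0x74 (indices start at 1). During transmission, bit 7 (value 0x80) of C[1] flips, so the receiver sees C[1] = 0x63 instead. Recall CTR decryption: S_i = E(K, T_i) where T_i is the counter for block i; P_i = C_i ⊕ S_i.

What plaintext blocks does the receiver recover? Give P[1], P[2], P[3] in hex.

Only C[1] changed, to 0x63. In CTR, a change in C_i flips the same bit in P_i only; the keystream is unaffected. Decrypting the received ciphertext:
P[1]: T = 0x41, S = E(K, T) = 0x27; 0x63 ⊕ 0x27 = 0x44.
P[2]: T = 0x42, S = E(K, T) = 0x24; 0x0A ⊕ 0x24 = 0x2E.
P[3]: T = 0x43, S = E(K, T) = 0x25; 0x74 ⊕ 0x25 = 0x51.
Blocks that differ from the original plaintext: P[1].

P[1] = 0x44, P[2] = 0x2E, P[3] = 0x51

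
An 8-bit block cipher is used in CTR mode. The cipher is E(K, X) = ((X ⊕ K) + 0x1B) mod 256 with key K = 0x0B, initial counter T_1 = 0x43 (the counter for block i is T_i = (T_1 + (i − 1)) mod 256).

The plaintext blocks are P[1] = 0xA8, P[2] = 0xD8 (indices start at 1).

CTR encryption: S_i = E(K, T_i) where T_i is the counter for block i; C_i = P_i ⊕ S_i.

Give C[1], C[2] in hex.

C[1] = 0xCB, C[2] = 0xB2

C[1]: T = 0x43, S = E(K, T) = 0x63; 0xA8 ⊕ 0x63 = 0xCB.
C[2]: T = 0x44, S = E(K, T) = 0x6A; 0xD8 ⊕ 0x6A = 0xB2.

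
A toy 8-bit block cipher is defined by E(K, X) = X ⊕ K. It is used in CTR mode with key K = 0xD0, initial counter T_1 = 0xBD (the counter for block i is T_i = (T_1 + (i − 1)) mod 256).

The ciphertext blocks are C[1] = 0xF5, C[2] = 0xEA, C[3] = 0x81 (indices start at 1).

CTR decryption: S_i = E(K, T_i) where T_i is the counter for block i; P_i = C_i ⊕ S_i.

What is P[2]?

P[2] = 0x84

P[2]: T = 0xBE, S = E(K, T) = 0x6E; 0xEA ⊕ 0x6E = 0x84.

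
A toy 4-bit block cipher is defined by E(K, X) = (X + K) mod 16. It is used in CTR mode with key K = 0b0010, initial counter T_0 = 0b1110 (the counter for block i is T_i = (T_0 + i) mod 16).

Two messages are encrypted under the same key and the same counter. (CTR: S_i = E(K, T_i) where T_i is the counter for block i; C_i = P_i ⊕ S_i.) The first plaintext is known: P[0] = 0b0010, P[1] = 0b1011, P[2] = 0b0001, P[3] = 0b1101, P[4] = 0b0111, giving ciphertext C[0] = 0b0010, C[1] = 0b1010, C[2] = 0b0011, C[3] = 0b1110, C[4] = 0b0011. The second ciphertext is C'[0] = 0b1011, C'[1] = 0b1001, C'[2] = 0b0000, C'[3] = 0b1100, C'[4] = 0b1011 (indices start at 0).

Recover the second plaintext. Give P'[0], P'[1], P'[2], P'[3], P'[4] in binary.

P'[0] = 0b1011, P'[1] = 0b1000, P'[2] = 0b0010, P'[3] = 0b1111, P'[4] = 0b1111

In CTR with a reused counter, both messages share the same keystream S_i, so C_i ⊕ C'_i = P_i ⊕ P'_i and thus P'_i = P_i ⊕ C_i ⊕ C'_i.
P'[0]: 0b0010 ⊕ 0b0010 ⊕ 0b1011 = 0b1011.
P'[1]: 0b1011 ⊕ 0b1010 ⊕ 0b1001 = 0b1000.
P'[2]: 0b0001 ⊕ 0b0011 ⊕ 0b0000 = 0b0010.
P'[3]: 0b1101 ⊕ 0b1110 ⊕ 0b1100 = 0b1111.
P'[4]: 0b0111 ⊕ 0b0011 ⊕ 0b1011 = 0b1111.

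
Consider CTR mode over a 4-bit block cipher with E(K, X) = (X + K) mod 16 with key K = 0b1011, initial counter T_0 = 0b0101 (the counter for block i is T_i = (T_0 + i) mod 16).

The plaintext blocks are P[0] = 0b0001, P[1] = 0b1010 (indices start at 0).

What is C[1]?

C[1] = 0b1011

CTR encryption: S_i = E(K, T_i) where T_i is the counter for block i; C_i = P_i ⊕ S_i.
C[0]: T = 0b0101, S = E(K, T) = 0b0000; 0b0001 ⊕ 0b0000 = 0b0001.
C[1]: T = 0b0110, S = E(K, T) = 0b0001; 0b1010 ⊕ 0b0001 = 0b1011.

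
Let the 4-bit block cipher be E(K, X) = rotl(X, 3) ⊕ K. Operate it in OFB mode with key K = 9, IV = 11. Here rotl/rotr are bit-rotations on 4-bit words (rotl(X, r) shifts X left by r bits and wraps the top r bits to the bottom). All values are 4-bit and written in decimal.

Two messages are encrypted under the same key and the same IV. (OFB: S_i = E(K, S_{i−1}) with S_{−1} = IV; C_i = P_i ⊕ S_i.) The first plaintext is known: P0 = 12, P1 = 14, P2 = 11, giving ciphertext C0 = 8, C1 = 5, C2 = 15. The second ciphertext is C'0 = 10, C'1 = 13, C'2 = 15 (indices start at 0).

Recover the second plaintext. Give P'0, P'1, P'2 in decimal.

In OFB with a reused IV, both messages share the same keystream S_i, so C_i ⊕ C'_i = P_i ⊕ P'_i and thus P'_i = P_i ⊕ C_i ⊕ C'_i.
P'0: 12 ⊕ 8 ⊕ 10 = 14.
P'1: 14 ⊕ 5 ⊕ 13 = 6.
P'2: 11 ⊕ 15 ⊕ 15 = 11.

P'0 = 14, P'1 = 6, P'2 = 11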